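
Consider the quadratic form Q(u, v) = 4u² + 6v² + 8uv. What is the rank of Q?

2

The associated matrix is A = [[4, 4], [4, 6]].
An LDLᵀ factorisation of A has diagonal entries 4, 2.
Counting signs: 2 positive.
The rank is the number of nonzero pivots: 2.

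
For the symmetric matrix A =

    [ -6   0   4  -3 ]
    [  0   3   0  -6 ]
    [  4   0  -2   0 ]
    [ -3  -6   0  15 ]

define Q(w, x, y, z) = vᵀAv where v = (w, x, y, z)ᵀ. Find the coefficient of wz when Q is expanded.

The coefficient of wz is A[1,4] + A[4,1] = 2·(-3) = -6.

-6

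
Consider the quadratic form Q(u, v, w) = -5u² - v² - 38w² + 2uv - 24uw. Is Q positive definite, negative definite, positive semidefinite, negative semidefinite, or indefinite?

Write A = [[-5, 1, -12], [1, -1, 0], [-12, 0, -38]].
Congruent diagonalization of A (simultaneous row and column reduction) yields pivots -5, -4/5, -2.
That gives 3 negative pivots.
Hence Q is negative definite.

negative definite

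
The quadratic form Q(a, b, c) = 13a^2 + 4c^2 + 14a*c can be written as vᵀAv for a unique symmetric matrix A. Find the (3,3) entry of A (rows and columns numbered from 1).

The coefficient of c^2 in Q is 4, and that is exactly A[3,3].

4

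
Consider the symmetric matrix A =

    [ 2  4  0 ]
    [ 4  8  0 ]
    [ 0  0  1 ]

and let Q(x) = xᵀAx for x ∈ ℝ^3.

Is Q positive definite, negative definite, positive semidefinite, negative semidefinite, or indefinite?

Symmetric row and column elimination reduces A to a congruent diagonal form with pivots 2, 0, 1.
So there are 2 positive, 1 zero pivots.
Hence Q is positive semidefinite.

positive semidefinite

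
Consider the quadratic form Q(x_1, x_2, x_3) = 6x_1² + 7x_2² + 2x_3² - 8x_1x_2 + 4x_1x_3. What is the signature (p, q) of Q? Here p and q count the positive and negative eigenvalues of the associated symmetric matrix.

(3, 0)

The associated matrix is A = [[6, -4, 2], [-4, 7, 0], [2, 0, 2]].
Congruent diagonalization of A (simultaneous row and column reduction) yields pivots 6, 13/3, 12/13.
That gives 3 positive pivots.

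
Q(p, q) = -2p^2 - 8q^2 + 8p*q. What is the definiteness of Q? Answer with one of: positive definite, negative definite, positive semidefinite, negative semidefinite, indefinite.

Write A = [[-2, 4], [4, -8]].
Symmetric row and column elimination reduces A to a congruent diagonal form with pivots -2, 0.
So there are 1 negative, 1 zero pivots.
Hence Q is negative semidefinite.

negative semidefinite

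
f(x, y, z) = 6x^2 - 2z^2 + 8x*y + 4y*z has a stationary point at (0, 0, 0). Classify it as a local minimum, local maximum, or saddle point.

The Hessian at the origin is H = [[12, 8, 0], [8, 0, 4], [0, 4, -4]].
Applying the same elementary operations to the rows and columns of H produces a congruent diagonal matrix with entries 12, -16/3, -1.
Counting signs: 1 positive, 2 negative.
H is indefinite, so the origin is a saddle point.

saddle point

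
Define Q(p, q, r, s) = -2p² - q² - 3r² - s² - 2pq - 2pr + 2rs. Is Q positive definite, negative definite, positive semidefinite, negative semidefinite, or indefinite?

The symmetric matrix of Q is A = [[-2, -1, -1, 0], [-1, -1, 0, 0], [-1, 0, -3, 1], [0, 0, 1, -1]].
Leading principal minors: Δ_1 = -2, Δ_2 = 1, Δ_3 = -2, Δ_4 = 1.
The signs alternate starting with Δ_1 < 0, so by Sylvester's criterion Q is negative definite.

negative definite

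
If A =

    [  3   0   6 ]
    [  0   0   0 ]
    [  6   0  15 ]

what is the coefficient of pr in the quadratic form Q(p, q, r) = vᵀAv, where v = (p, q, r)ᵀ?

The coefficient of pr is A[1,3] + A[3,1] = 2·6 = 12.

12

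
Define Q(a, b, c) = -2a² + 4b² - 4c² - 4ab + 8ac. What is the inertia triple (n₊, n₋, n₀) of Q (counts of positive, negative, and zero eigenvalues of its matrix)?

(2, 1, 0)

The symmetric matrix is A = [[-2, -2, 4], [-2, 4, 0], [4, 0, -4]].
Row-reducing A symmetrically gives the diagonal entries -2, 6, 4/3.
That gives 2 positive, 1 negative pivots.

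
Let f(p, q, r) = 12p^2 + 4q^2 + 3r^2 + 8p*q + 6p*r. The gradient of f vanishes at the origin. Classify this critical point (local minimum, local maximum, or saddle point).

The Hessian at the origin is H = [[24, 8, 6], [8, 8, 0], [6, 0, 6]].
Applying the same elementary operations to the rows and columns of H produces a congruent diagonal matrix with entries 24, 16/3, 15/4.
So there are 3 positive pivots.
H is positive definite, so the origin is a strict local minimum.

local minimum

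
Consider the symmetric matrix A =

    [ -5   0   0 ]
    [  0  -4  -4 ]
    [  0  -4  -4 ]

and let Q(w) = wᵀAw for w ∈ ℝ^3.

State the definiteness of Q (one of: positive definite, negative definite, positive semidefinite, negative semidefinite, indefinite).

Congruent diagonalization of A (simultaneous row and column reduction) yields pivots -5, -4, 0.
That gives 2 negative, 1 zero pivots.
Hence Q is negative semidefinite.

negative semidefinite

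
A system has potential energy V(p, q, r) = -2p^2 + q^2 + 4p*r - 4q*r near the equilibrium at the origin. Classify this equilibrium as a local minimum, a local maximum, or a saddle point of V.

The Hessian at the origin is H = [[-4, 0, 4], [0, 2, -4], [4, -4, 0]].
Congruent diagonalization of H (simultaneous row and column reduction) yields pivots -4, 2, -4.
Counting signs: 1 positive, 2 negative.
H is indefinite, so the origin is a saddle point.

saddle point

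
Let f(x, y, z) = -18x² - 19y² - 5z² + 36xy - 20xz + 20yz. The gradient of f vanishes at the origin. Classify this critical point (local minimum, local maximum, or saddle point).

saddle point

The Hessian at the origin is H = [[-36, 36, -20], [36, -38, 20], [-20, 20, -10]].
Applying the same elementary operations to the rows and columns of H produces a congruent diagonal matrix with entries -36, -2, 10/9.
Counting signs: 1 positive, 2 negative.
H is indefinite, so the origin is a saddle point.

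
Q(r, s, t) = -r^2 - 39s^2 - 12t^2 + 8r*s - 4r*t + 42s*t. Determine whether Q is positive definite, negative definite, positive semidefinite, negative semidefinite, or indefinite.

negative definite

The symmetric matrix of Q is A = [[-1, 4, -2], [4, -39, 21], [-2, 21, -12]].
Leading principal minors: Δ_1 = -1, Δ_2 = 23, Δ_3 = -15.
The signs alternate starting with Δ_1 < 0, so by Sylvester's criterion Q is negative definite.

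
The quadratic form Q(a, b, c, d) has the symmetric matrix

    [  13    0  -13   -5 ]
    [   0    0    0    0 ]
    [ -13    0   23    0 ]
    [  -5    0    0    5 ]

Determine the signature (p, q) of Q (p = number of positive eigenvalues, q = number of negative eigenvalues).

Applying the same elementary operations to the rows and columns of A produces a congruent diagonal matrix with entries 13, 0, 10, 15/26.
That gives 3 positive, 1 zero pivots.

(3, 0)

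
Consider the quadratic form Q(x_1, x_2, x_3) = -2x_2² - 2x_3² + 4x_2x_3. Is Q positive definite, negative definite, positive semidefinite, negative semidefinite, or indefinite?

Write A = [[0, 0, 0], [0, -2, 2], [0, 2, -2]].
Congruent diagonalization of A (simultaneous row and column reduction) yields pivots 0, -2, 0.
That gives 1 negative, 2 zero pivots.
Hence Q is negative semidefinite.

negative semidefinite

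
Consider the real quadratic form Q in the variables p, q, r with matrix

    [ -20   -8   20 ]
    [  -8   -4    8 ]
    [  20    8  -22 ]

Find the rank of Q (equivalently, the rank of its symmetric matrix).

3

Congruent diagonalization of A (simultaneous row and column reduction) yields pivots -20, -4/5, -2.
So there are 3 negative pivots.
The rank is the number of nonzero pivots: 3.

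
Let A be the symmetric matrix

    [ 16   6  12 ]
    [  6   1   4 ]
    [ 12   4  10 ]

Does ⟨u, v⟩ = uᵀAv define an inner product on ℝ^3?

Symmetric row and column elimination reduces A to a congruent diagonal form with pivots 16, -5/4, 6/5.
So there are 2 positive, 1 negative pivots.
Hence Q is indefinite.
⟨·,·⟩ is an inner product exactly when A is positive definite.

no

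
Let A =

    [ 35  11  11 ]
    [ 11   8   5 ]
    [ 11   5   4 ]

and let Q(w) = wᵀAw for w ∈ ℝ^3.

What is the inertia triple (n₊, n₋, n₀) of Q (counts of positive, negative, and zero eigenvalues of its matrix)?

Congruent diagonalization of A (simultaneous row and column reduction) yields pivots 35, 159/35, 1/53.
That gives 3 positive pivots.

(3, 0, 0)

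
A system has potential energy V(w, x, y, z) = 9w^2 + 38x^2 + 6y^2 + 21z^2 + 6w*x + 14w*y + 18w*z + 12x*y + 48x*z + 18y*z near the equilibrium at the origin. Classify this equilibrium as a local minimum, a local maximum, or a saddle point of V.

The Hessian at the origin is H = [[18, 6, 14, 18], [6, 76, 12, 48], [14, 12, 12, 18], [18, 48, 18, 42]].
Applying the same elementary operations to the rows and columns of H produces a congruent diagonal matrix with entries 18, 74, 128/333, 3/32.
That gives 4 positive pivots.
H is positive definite, so the origin is a strict local minimum.

local minimum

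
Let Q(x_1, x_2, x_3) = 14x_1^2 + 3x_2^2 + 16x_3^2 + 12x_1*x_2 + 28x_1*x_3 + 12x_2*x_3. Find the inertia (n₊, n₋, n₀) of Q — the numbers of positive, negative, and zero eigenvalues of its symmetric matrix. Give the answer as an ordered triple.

Write A = [[14, 6, 14], [6, 3, 6], [14, 6, 16]].
Row-reducing A symmetrically gives the diagonal entries 14, 3/7, 2.
That gives 3 positive pivots.

(3, 0, 0)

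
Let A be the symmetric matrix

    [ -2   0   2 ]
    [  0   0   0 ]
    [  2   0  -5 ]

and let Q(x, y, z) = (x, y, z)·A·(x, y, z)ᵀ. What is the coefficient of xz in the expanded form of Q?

The coefficient of xz is A[1,3] + A[3,1] = 2·2 = 4.

4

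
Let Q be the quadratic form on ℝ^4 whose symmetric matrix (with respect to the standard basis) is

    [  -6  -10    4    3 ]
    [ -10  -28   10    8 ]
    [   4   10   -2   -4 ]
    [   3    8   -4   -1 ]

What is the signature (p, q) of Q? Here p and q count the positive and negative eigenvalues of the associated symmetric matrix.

Symmetric row and column elimination reduces A to a congruent diagonal form with pivots -6, -34/3, 28/17, 15/28.
That gives 2 positive, 2 negative pivots.

(2, 2)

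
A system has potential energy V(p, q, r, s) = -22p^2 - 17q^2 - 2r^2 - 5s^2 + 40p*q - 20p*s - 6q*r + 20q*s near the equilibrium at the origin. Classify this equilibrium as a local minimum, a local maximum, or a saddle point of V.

The Hessian at the origin is H = [[-44, 40, 0, -20], [40, -34, -6, 20], [0, -6, -4, 0], [-20, 20, 0, -10]].
Congruent diagonalization of H (simultaneous row and column reduction) yields pivots -44, 26/11, -250/13, -6/5.
That gives 1 positive, 3 negative pivots.
H is indefinite, so the origin is a saddle point.

saddle point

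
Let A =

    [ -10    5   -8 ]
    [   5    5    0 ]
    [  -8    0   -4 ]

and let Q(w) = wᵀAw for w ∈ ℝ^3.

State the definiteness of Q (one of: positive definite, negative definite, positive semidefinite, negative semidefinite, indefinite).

indefinite

Congruent diagonalization of A (simultaneous row and column reduction) yields pivots -10, 15/2, 4/15.
Counting signs: 2 positive, 1 negative.
Hence Q is indefinite.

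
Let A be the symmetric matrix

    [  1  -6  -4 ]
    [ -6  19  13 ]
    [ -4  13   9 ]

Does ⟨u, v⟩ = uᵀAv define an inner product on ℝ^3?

no

Symmetric row and column elimination reduces A to a congruent diagonal form with pivots 1, -17, 2/17.
Counting signs: 2 positive, 1 negative.
Hence Q is indefinite.
⟨·,·⟩ is an inner product exactly when A is positive definite.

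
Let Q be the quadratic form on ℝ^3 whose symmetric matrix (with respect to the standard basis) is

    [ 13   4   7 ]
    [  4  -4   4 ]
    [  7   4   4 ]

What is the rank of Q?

An LDLᵀ factorisation of A has diagonal entries 13, -68/13, 15/17.
So there are 2 positive, 1 negative pivots.
The rank is the number of nonzero pivots: 3.

3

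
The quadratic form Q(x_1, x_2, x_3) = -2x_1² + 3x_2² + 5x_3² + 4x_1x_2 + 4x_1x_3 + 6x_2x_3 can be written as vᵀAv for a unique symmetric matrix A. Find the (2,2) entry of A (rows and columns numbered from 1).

The coefficient of x_2² in Q is 3, and that is exactly A[2,2].

3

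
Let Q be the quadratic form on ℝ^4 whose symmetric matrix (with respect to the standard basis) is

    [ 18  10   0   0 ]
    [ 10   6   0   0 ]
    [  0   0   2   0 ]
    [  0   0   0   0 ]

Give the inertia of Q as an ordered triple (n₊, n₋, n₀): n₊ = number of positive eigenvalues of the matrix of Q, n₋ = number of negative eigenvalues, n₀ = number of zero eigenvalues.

Row-reducing A symmetrically gives the diagonal entries 18, 4/9, 2, 0.
That gives 3 positive, 1 zero pivots.

(3, 0, 1)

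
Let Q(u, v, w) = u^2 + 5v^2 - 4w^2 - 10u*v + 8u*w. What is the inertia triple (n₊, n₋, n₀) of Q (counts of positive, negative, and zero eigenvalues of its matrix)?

(1, 1, 1)

Write A = [[1, -5, 4], [-5, 5, 0], [4, 0, -4]].
Applying the same elementary operations to the rows and columns of A produces a congruent diagonal matrix with entries 1, -20, 0.
Counting signs: 1 positive, 1 negative, 1 zero.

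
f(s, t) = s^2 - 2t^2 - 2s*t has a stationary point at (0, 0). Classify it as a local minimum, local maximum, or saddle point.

saddle point

The Hessian at the origin is H = [[2, -2], [-2, -4]].
det H = 2·-4 − (-2)² = -12 < 0, so H is indefinite.
Therefore the origin is a saddle point.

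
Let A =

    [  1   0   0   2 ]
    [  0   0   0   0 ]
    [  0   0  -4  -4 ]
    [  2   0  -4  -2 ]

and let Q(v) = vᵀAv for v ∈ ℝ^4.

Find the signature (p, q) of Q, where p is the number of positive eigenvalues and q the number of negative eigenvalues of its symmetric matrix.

(1, 2)

Applying the same elementary operations to the rows and columns of A produces a congruent diagonal matrix with entries 1, 0, -4, -2.
That gives 1 positive, 2 negative, 1 zero pivots.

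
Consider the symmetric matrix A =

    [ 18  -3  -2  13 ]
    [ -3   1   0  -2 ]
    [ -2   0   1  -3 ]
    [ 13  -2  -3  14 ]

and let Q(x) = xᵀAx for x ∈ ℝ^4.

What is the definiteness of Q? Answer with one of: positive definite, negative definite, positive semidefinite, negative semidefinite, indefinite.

positive definite

Row-reducing A symmetrically gives the diagonal entries 18, 1/2, 5/9, 4/5.
So there are 4 positive pivots.
Hence Q is positive definite.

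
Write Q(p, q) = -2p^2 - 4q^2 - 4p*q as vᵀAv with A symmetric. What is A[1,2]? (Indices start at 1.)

The coefficient of p·q in Q is -4. For a symmetric A this equals A[1,2] + A[2,1] = 2·A[1,2].
So A[1,2] = -4/2 = -2.

-2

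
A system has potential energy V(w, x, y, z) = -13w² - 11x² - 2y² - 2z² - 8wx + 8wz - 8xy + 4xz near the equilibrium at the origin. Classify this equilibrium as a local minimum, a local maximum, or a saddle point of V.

local maximum

The Hessian at the origin is H = [[-26, -8, 0, 8], [-8, -22, -8, 4], [0, -8, -4, 0], [8, 4, 0, -4]].
Congruent diagonalization of H (simultaneous row and column reduction) yields pivots -26, -254/13, -92/127, -20/23.
That gives 4 negative pivots.
H is negative definite, so the origin is a strict local maximum.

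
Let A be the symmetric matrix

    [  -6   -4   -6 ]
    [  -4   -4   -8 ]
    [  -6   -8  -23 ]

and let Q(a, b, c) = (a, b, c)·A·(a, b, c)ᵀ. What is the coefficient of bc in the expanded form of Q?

-16

The coefficient of bc is A[2,3] + A[3,2] = 2·(-8) = -16.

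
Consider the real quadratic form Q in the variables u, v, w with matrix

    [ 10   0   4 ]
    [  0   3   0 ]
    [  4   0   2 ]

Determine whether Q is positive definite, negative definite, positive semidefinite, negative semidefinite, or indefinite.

Row-reducing A symmetrically gives the diagonal entries 10, 3, 2/5.
That gives 3 positive pivots.
Hence Q is positive definite.

positive definite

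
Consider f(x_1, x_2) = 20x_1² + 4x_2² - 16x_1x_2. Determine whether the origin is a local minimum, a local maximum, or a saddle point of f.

local minimum

The Hessian at the origin is H = [[40, -16], [-16, 8]].
det H = 40·8 − (-16)² = 64 > 0 and H[1,1] = 40 > 0, so H is positive definite.
Therefore the origin is a local minimum.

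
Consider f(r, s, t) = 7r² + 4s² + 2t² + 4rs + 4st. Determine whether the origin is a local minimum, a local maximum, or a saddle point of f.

The Hessian at the origin is H = [[14, 4, 0], [4, 8, 4], [0, 4, 4]].
An LDLᵀ factorisation of H has diagonal entries 14, 48/7, 5/3.
That gives 3 positive pivots.
H is positive definite, so the origin is a strict local minimum.

local minimum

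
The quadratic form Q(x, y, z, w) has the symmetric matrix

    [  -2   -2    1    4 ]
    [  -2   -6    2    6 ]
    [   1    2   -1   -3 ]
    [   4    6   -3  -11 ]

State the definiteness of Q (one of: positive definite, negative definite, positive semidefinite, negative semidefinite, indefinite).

negative definite

Leading principal minors: Δ_1 = -2, Δ_2 = 8, Δ_3 = -2, Δ_4 = 2.
The signs alternate starting with Δ_1 < 0, so by Sylvester's criterion Q is negative definite.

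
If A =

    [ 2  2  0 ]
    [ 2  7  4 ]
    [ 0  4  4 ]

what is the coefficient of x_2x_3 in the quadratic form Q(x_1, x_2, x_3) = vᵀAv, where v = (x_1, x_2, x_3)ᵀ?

The coefficient of x_2x_3 is A[2,3] + A[3,2] = 2·4 = 8.

8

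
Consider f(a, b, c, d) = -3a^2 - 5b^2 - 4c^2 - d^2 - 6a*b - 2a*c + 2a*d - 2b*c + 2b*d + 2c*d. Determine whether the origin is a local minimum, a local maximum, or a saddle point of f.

local maximum

The Hessian at the origin is H = [[-6, -6, -2, 2], [-6, -10, -2, 2], [-2, -2, -8, 2], [2, 2, 2, -2]].
Applying the same elementary operations to the rows and columns of H produces a congruent diagonal matrix with entries -6, -4, -22/3, -12/11.
So there are 4 negative pivots.
H is negative definite, so the origin is a strict local maximum.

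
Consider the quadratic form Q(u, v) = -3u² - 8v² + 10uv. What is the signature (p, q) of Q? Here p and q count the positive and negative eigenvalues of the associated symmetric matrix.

(1, 1)

The symmetric matrix is A = [[-3, 5], [5, -8]].
An LDLᵀ factorisation of A has diagonal entries -3, 1/3.
Counting signs: 1 positive, 1 negative.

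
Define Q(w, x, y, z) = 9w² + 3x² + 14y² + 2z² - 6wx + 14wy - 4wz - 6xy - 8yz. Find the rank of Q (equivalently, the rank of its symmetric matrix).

4

The associated matrix is A = [[9, -3, 7, -2], [-3, 3, -3, 0], [7, -3, 14, -4], [-2, 0, -4, 2]].
An LDLᵀ factorisation of A has diagonal entries 9, 2, 25/3, 12/25.
Counting signs: 4 positive.
The rank is the number of nonzero pivots: 4.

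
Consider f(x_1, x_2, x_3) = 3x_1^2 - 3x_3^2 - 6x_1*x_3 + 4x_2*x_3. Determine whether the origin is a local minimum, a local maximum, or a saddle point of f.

The Hessian at the origin is H = [[6, 0, -6], [0, 0, 4], [-6, 4, -6]].
H is indefinite, so the origin is a saddle point.

saddle point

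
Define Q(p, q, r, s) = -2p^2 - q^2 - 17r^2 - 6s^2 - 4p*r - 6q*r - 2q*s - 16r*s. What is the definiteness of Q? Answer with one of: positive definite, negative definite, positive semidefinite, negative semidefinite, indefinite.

negative definite

The symmetric matrix of Q is A = [[-2, 0, -2, 0], [0, -1, -3, -1], [-2, -3, -17, -8], [0, -1, -8, -6]].
Leading principal minors: Δ_1 = -2, Δ_2 = 2, Δ_3 = -12, Δ_4 = 10.
The signs alternate starting with Δ_1 < 0, so by Sylvester's criterion Q is negative definite.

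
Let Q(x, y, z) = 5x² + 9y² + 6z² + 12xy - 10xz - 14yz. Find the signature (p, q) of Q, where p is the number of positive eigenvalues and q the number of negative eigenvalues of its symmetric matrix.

(3, 0)

The symmetric matrix is A = [[5, 6, -5], [6, 9, -7], [-5, -7, 6]].
Row-reducing A symmetrically gives the diagonal entries 5, 9/5, 4/9.
So there are 3 positive pivots.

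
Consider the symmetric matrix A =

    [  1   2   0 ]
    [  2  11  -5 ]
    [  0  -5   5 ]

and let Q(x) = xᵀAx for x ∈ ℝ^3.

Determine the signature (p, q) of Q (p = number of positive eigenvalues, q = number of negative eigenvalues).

(3, 0)

Congruent diagonalization of A (simultaneous row and column reduction) yields pivots 1, 7, 10/7.
So there are 3 positive pivots.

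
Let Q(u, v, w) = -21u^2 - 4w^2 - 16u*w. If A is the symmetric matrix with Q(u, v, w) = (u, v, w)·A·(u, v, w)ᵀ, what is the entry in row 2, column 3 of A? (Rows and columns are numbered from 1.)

The coefficient of v·w in Q is 0. For a symmetric A this equals A[2,3] + A[3,2] = 2·A[2,3].
So A[2,3] = 0/2 = 0.

0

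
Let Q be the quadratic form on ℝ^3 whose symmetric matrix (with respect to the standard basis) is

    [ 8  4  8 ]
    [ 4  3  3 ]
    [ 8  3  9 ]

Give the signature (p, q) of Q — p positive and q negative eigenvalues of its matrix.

Applying the same elementary operations to the rows and columns of A produces a congruent diagonal matrix with entries 8, 1, 0.
So there are 2 positive, 1 zero pivots.

(2, 0)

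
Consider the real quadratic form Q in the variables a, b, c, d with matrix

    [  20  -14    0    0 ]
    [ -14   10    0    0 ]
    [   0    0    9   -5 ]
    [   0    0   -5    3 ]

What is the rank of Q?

Symmetric row and column elimination reduces A to a congruent diagonal form with pivots 20, 1/5, 9, 2/9.
So there are 4 positive pivots.
The rank is the number of nonzero pivots: 4.

4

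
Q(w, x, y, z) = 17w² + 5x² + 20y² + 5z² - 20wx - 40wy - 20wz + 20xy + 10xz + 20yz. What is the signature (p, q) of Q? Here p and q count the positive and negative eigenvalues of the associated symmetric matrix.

(1, 1)

The symmetric matrix is A = [[17, -10, -20, -10], [-10, 5, 10, 5], [-20, 10, 20, 10], [-10, 5, 10, 5]].
Applying the same elementary operations to the rows and columns of A produces a congruent diagonal matrix with entries 17, -15/17, 0, 0.
So there are 1 positive, 1 negative, 2 zero pivots.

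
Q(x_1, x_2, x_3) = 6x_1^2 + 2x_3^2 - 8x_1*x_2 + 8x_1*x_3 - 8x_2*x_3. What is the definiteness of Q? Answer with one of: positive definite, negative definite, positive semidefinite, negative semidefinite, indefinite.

The associated matrix is A = [[6, -4, 4], [-4, 0, -4], [4, -4, 2]].
Symmetric row and column elimination reduces A to a congruent diagonal form with pivots 6, -8/3, 0.
Counting signs: 1 positive, 1 negative, 1 zero.
Hence Q is indefinite.

indefinite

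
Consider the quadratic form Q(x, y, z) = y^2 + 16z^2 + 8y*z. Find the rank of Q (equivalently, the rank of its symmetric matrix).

The symmetric matrix is A = [[0, 0, 0], [0, 1, 4], [0, 4, 16]].
Congruent diagonalization of A (simultaneous row and column reduction) yields pivots 0, 1, 0.
So there are 1 positive, 2 zero pivots.
The rank is the number of nonzero pivots: 1.

1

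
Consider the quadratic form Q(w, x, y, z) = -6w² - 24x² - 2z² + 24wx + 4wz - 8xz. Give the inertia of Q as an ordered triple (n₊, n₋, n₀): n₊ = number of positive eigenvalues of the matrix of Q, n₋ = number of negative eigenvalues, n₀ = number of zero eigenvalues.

The symmetric matrix is A = [[-6, 12, 0, 2], [12, -24, 0, -4], [0, 0, 0, 0], [2, -4, 0, -2]].
Applying the same elementary operations to the rows and columns of A produces a congruent diagonal matrix with entries -6, 0, 0, -4/3.
Counting signs: 2 negative, 2 zero.

(0, 2, 2)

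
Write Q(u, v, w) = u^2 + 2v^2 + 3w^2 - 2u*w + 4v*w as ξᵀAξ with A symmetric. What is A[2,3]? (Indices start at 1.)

2

The coefficient of v·w in Q is 4. For a symmetric A this equals A[2,3] + A[3,2] = 2·A[2,3].
So A[2,3] = 4/2 = 2.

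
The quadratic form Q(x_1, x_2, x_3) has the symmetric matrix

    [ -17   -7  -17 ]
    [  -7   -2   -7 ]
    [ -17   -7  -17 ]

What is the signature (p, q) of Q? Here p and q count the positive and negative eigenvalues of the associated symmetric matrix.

(1, 1)

Applying the same elementary operations to the rows and columns of A produces a congruent diagonal matrix with entries -17, 15/17, 0.
That gives 1 positive, 1 negative, 1 zero pivots.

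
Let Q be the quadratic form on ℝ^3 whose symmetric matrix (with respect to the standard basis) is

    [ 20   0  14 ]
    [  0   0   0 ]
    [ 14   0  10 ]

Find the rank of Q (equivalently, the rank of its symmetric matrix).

2

Symmetric row and column elimination reduces A to a congruent diagonal form with pivots 20, 0, 1/5.
That gives 2 positive, 1 zero pivots.
The rank is the number of nonzero pivots: 2.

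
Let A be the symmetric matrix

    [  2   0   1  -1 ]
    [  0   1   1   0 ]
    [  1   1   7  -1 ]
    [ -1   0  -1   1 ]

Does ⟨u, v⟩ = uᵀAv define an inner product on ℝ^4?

Leading principal minors: Δ_1 = 2, Δ_2 = 2, Δ_3 = 11, Δ_4 = 5.
All leading principal minors are positive, so by Sylvester's criterion Q is positive definite.
⟨·,·⟩ is an inner product exactly when A is positive definite.

yes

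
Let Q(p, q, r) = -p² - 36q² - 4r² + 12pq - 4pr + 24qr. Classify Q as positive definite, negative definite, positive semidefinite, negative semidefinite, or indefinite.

negative semidefinite

The symmetric matrix is A = [[-1, 6, -2], [6, -36, 12], [-2, 12, -4]].
Congruent diagonalization of A (simultaneous row and column reduction) yields pivots -1, 0, 0.
So there are 1 negative, 2 zero pivots.
Hence Q is negative semidefinite.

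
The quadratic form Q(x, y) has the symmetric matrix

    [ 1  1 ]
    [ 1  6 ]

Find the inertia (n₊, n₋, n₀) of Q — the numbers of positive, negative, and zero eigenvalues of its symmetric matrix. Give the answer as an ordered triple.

(2, 0, 0)

Congruent diagonalization of A (simultaneous row and column reduction) yields pivots 1, 5.
Counting signs: 2 positive.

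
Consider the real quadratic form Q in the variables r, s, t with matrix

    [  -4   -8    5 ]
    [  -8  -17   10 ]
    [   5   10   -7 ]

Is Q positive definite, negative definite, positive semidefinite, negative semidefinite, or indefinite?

negative definite

Leading principal minors: Δ_1 = -4, Δ_2 = 4, Δ_3 = -3.
The signs alternate starting with Δ_1 < 0, so by Sylvester's criterion Q is negative definite.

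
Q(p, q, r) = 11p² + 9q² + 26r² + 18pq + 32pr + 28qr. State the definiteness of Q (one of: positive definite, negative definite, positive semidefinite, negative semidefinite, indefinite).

The symmetric matrix is A = [[11, 9, 16], [9, 9, 14], [16, 14, 26]].
Symmetric row and column elimination reduces A to a congruent diagonal form with pivots 11, 18/11, 20/9.
Counting signs: 3 positive.
Hence Q is positive definite.

positive definite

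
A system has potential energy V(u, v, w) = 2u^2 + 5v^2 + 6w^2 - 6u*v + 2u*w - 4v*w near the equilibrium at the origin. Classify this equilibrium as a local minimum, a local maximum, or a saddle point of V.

The Hessian at the origin is H = [[4, -6, 2], [-6, 10, -4], [2, -4, 12]].
Symmetric row and column elimination reduces H to a congruent diagonal form with pivots 4, 1, 10.
So there are 3 positive pivots.
H is positive definite, so the origin is a strict local minimum.

local minimum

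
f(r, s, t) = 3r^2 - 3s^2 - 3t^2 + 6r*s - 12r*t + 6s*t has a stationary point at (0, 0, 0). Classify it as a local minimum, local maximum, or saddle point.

saddle point

The Hessian at the origin is H = [[6, 6, -12], [6, -6, 6], [-12, 6, -6]].
Symmetric row and column elimination reduces H to a congruent diagonal form with pivots 6, -12, -3.
Counting signs: 1 positive, 2 negative.
H is indefinite, so the origin is a saddle point.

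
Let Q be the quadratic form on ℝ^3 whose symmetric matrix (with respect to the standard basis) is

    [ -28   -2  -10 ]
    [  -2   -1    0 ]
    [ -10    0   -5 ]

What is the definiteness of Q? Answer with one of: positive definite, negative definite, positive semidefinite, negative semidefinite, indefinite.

negative definite

Row-reducing A symmetrically gives the diagonal entries -28, -6/7, -5/6.
So there are 3 negative pivots.
Hence Q is negative definite.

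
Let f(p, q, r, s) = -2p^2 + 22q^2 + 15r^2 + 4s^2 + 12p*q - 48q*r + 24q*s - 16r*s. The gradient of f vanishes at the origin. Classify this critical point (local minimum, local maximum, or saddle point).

saddle point

The Hessian at the origin is H = [[-4, 12, 0, 0], [12, 44, -48, 24], [0, -48, 30, -16], [0, 24, -16, 8]].
Symmetric row and column elimination reduces H to a congruent diagonal form with pivots -4, 80, 6/5, -4/3.
Counting signs: 2 positive, 2 negative.
H is indefinite, so the origin is a saddle point.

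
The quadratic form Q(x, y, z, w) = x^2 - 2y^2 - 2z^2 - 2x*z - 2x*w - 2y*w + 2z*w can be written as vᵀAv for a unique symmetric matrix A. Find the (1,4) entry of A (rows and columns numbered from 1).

The coefficient of x·w in Q is -2. For a symmetric A this equals A[1,4] + A[4,1] = 2·A[1,4].
So A[1,4] = -2/2 = -1.

-1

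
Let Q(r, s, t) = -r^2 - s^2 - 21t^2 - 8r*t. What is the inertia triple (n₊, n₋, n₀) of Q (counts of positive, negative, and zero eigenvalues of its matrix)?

Write A = [[-1, 0, -4], [0, -1, 0], [-4, 0, -21]].
Row-reducing A symmetrically gives the diagonal entries -1, -1, -5.
So there are 3 negative pivots.

(0, 3, 0)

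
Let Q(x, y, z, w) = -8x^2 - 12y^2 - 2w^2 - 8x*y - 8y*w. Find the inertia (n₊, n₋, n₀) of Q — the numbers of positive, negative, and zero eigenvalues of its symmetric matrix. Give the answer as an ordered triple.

(0, 3, 1)

The associated matrix is A = [[-8, -4, 0, 0], [-4, -12, 0, -4], [0, 0, 0, 0], [0, -4, 0, -2]].
Congruent diagonalization of A (simultaneous row and column reduction) yields pivots -8, -10, 0, -2/5.
Counting signs: 3 negative, 1 zero.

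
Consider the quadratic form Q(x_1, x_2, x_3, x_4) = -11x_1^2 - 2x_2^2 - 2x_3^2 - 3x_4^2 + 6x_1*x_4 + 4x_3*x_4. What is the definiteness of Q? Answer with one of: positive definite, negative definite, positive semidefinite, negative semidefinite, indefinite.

The symmetric matrix of Q is A = [[-11, 0, 0, 3], [0, -2, 0, 0], [0, 0, -2, 2], [3, 0, 2, -3]].
Leading principal minors: Δ_1 = -11, Δ_2 = 22, Δ_3 = -44, Δ_4 = 8.
The signs alternate starting with Δ_1 < 0, so by Sylvester's criterion Q is negative definite.

negative definite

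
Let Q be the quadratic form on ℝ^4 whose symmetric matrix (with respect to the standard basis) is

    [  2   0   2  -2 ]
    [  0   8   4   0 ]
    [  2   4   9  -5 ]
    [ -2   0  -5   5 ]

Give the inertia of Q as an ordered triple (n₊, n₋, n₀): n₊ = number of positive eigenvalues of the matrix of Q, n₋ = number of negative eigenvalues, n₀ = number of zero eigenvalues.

Congruent diagonalization of A (simultaneous row and column reduction) yields pivots 2, 8, 5, 6/5.
That gives 4 positive pivots.

(4, 0, 0)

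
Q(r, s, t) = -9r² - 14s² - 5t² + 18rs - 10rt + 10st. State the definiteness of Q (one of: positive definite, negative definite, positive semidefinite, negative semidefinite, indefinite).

Write A = [[-9, 9, -5], [9, -14, 5], [-5, 5, -5]].
Row-reducing A symmetrically gives the diagonal entries -9, -5, -20/9.
Counting signs: 3 negative.
Hence Q is negative definite.

negative definite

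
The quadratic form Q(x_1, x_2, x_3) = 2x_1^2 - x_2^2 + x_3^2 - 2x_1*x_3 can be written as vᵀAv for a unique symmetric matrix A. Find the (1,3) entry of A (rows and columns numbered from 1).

The coefficient of x_1·x_3 in Q is -2. For a symmetric A this equals A[1,3] + A[3,1] = 2·A[1,3].
So A[1,3] = -2/2 = -1.

-1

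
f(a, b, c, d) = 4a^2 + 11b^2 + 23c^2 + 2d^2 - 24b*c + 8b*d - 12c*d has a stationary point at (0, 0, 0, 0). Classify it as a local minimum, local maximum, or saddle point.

local minimum

The Hessian at the origin is H = [[8, 0, 0, 0], [0, 22, -24, 8], [0, -24, 46, -12], [0, 8, -12, 4]].
Row-reducing H symmetrically gives the diagonal entries 8, 22, 218/11, 60/109.
Counting signs: 4 positive.
H is positive definite, so the origin is a strict local minimum.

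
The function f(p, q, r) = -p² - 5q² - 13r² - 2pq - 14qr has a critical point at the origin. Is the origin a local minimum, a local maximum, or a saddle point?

local maximum

The Hessian at the origin is H = [[-2, -2, 0], [-2, -10, -14], [0, -14, -26]].
Symmetric row and column elimination reduces H to a congruent diagonal form with pivots -2, -8, -3/2.
So there are 3 negative pivots.
H is negative definite, so the origin is a strict local maximum.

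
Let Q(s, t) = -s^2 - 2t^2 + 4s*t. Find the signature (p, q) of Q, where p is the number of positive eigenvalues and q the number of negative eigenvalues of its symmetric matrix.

The associated matrix is A = [[-1, 2], [2, -2]].
Applying the same elementary operations to the rows and columns of A produces a congruent diagonal matrix with entries -1, 2.
So there are 1 positive, 1 negative pivots.

(1, 1)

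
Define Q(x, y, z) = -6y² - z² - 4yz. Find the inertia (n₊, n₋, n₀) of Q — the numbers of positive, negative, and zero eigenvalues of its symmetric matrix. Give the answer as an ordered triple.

Write A = [[0, 0, 0], [0, -6, -2], [0, -2, -1]].
Congruent diagonalization of A (simultaneous row and column reduction) yields pivots 0, -6, -1/3.
Counting signs: 2 negative, 1 zero.

(0, 2, 1)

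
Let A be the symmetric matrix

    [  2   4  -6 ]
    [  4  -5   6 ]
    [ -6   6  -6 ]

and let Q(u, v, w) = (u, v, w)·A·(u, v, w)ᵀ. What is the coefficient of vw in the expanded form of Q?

The coefficient of vw is A[2,3] + A[3,2] = 2·6 = 12.

12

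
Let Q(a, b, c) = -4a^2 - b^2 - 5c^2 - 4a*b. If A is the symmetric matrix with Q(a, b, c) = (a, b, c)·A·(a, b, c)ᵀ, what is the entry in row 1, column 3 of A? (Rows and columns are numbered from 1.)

The coefficient of a·c in Q is 0. For a symmetric A this equals A[1,3] + A[3,1] = 2·A[1,3].
So A[1,3] = 0/2 = 0.

0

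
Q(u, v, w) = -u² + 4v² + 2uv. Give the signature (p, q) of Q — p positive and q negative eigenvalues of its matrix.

(1, 1)

Write A = [[-1, 1, 0], [1, 4, 0], [0, 0, 0]].
Symmetric row and column elimination reduces A to a congruent diagonal form with pivots -1, 5, 0.
So there are 1 positive, 1 negative, 1 zero pivots.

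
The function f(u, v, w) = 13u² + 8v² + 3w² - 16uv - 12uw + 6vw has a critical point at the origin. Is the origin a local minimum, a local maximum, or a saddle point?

local minimum

The Hessian at the origin is H = [[26, -16, -12], [-16, 16, 6], [-12, 6, 6]].
Row-reducing H symmetrically gives the diagonal entries 26, 80/13, 3/20.
So there are 3 positive pivots.
H is positive definite, so the origin is a strict local minimum.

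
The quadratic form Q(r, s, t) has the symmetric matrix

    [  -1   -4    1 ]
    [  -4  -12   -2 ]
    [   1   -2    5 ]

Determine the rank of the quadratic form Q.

Congruent diagonalization of A (simultaneous row and column reduction) yields pivots -1, 4, -3.
That gives 1 positive, 2 negative pivots.
The rank is the number of nonzero pivots: 3.

3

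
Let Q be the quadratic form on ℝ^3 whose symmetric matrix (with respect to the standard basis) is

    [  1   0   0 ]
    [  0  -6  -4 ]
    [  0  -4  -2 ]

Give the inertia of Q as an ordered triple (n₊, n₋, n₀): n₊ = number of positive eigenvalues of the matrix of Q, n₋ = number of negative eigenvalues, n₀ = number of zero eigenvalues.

Congruent diagonalization of A (simultaneous row and column reduction) yields pivots 1, -6, 2/3.
Counting signs: 2 positive, 1 negative.

(2, 1, 0)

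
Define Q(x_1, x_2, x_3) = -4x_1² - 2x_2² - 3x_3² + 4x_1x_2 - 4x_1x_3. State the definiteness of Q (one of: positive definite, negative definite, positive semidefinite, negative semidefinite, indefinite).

negative definite

The symmetric matrix of Q is A = [[-4, 2, -2], [2, -2, 0], [-2, 0, -3]].
Leading principal minors: Δ_1 = -4, Δ_2 = 4, Δ_3 = -4.
The signs alternate starting with Δ_1 < 0, so by Sylvester's criterion Q is negative definite.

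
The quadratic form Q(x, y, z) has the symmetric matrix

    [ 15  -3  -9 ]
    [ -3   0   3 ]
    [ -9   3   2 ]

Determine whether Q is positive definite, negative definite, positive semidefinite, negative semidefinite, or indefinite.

Congruent diagonalization of A (simultaneous row and column reduction) yields pivots 15, -3/5, -1.
Counting signs: 1 positive, 2 negative.
Hence Q is indefinite.

indefinite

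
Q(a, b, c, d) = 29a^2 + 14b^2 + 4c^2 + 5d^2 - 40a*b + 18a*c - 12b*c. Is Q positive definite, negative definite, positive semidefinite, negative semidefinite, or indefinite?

The symmetric matrix is A = [[29, -20, 9, 0], [-20, 14, -6, 0], [9, -6, 4, 0], [0, 0, 0, 5]].
Congruent diagonalization of A (simultaneous row and column reduction) yields pivots 29, 6/29, 1, 5.
Counting signs: 4 positive.
Hence Q is positive definite.

positive definite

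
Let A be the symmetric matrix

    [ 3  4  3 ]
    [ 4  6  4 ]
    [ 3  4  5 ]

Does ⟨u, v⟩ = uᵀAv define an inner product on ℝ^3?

Applying the same elementary operations to the rows and columns of A produces a congruent diagonal matrix with entries 3, 2/3, 2.
So there are 3 positive pivots.
Hence Q is positive definite.
⟨·,·⟩ is an inner product exactly when A is positive definite.

yes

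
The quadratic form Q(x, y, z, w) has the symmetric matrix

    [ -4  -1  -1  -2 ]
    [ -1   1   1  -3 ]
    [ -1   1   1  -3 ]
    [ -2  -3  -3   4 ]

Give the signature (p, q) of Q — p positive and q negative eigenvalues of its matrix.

Row-reducing A symmetrically gives the diagonal entries -4, 5/4, 0, 0.
That gives 1 positive, 1 negative, 2 zero pivots.

(1, 1)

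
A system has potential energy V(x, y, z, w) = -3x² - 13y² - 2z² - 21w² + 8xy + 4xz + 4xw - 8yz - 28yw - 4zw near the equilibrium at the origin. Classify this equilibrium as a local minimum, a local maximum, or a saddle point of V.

saddle point

The Hessian at the origin is H = [[-6, 8, 4, 4], [8, -26, -8, -28], [4, -8, -4, -4], [4, -28, -4, -42]].
Row-reducing H symmetrically gives the diagonal entries -6, -46/3, -20/23, 2.
That gives 1 positive, 3 negative pivots.
H is indefinite, so the origin is a saddle point.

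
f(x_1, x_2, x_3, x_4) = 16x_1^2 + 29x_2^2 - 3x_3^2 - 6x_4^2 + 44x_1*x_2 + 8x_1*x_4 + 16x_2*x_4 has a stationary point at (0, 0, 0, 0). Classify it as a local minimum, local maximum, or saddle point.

The Hessian at the origin is H = [[32, 44, 0, 8], [44, 58, 0, 16], [0, 0, -6, 0], [8, 16, 0, -12]].
Applying the same elementary operations to the rows and columns of H produces a congruent diagonal matrix with entries 32, -5/2, -6, -4.
Counting signs: 1 positive, 3 negative.
H is indefinite, so the origin is a saddle point.

saddle point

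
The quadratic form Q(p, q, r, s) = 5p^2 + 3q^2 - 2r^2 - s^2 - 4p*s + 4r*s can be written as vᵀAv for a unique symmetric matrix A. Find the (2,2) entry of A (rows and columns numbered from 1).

The coefficient of q^2 in Q is 3, and that is exactly A[2,2].

3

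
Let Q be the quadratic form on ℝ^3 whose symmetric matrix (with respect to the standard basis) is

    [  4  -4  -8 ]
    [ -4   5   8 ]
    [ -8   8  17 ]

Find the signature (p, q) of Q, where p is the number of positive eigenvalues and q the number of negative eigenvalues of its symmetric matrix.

Row-reducing A symmetrically gives the diagonal entries 4, 1, 1.
So there are 3 positive pivots.

(3, 0)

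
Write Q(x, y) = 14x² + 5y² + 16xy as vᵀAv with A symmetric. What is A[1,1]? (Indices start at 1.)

14

The coefficient of x² in Q is 14, and that is exactly A[1,1].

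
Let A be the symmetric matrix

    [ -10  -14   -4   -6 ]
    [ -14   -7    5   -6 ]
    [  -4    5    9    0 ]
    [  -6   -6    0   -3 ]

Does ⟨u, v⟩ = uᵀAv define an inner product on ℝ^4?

An LDLᵀ factorisation of A has diagonal entries -10, 63/5, 106/63, 3/53.
That gives 3 positive, 1 negative pivots.
Hence Q is indefinite.
⟨·,·⟩ is an inner product exactly when A is positive definite.

no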